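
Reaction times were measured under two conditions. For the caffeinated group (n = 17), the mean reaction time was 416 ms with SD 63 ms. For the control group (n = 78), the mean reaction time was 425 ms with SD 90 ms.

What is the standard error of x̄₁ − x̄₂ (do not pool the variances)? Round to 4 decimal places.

18.3662

Per-group SEs: s₁/√n₁ = 63/√17 = 15.2797, s₂/√n₂ = 90/√78 = 10.1905.
Unpooled SE of the difference: √(233.46923209 + 103.84629025) = 18.3662.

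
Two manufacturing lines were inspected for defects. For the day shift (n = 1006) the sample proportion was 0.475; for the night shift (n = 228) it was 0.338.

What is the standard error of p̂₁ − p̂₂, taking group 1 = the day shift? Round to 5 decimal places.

The two standard errors are √(0.4750×0.5250/1006) = 0.01574 and √(0.3380×0.6620/228) = 0.03133.
Because the samples are independent, SE_diff = √(0.01574² + 0.03133²) = 0.03506.

0.03506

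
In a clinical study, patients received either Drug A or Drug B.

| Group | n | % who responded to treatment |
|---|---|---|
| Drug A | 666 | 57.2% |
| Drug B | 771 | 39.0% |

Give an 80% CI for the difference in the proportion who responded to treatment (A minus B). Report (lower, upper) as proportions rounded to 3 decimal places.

(0.149, 0.215)

The two standard errors are √(0.5720×0.4280/666) = 0.01917 and √(0.3900×0.6100/771) = 0.01757.
Because the samples are independent, SE_diff = √(0.01917² + 0.01757²) = 0.02600.
Using z* = 1.282 for 80%, ME = 1.282 × 0.02600 = 0.03333.
p̂₁ − p̂₂ = 0.1820; interval 0.1820 ± 0.03333 gives (0.149, 0.215).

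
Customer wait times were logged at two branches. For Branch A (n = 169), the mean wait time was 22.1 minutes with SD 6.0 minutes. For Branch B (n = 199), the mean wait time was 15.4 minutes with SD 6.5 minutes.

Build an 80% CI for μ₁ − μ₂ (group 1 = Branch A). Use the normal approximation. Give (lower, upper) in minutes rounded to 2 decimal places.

Per-group SEs: s₁/√n₁ = 6.0/√169 = 0.4615, s₂/√n₂ = 6.5/√199 = 0.4608.
Unpooled SE of the difference: √(0.21298225 + 0.21233664) = 0.6522.
Margin of error = z* · SE = 1.282 × 0.6522 = 0.8361.
x̄₁ − x̄₂ = 22.1 − 15.4 = 6.7000.
CI: 6.7000 ± 0.8361 = (5.86, 7.54).

(5.86, 7.54)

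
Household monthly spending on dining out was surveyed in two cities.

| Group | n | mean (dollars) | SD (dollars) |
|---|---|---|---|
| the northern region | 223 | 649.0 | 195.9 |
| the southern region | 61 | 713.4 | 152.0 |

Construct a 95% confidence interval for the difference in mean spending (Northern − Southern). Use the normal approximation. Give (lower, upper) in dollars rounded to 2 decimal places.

(-110.40, -18.40)

SE₁ = s₁/√n₁ = 195.9/√223 = 13.1184; SE₂ = 152.0/√61 = 19.4616.
Independent samples, unequal variances: SE_diff = √(SE₁² + SE₂²) = √(172.09241856 + 378.75387456) = 23.4701.
z* = 1.960, so margin of error = 1.960 × 23.4701 = 46.0014.
Difference in means = 649.0 − 713.4 = -64.4000.
-64.4000 ± 46.0014 → (-110.40, -18.40).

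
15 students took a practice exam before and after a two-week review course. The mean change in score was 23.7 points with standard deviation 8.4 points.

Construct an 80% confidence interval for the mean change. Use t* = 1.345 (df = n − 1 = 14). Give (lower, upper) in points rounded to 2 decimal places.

Paired design: SE = s_d/√n = 8.4/√15 = 2.1689.
t* = 1.345; margin of error = 1.345 × 2.1689 = 2.9172.
23.7 ± 2.9172 → (20.78, 26.62).

(20.78, 26.62)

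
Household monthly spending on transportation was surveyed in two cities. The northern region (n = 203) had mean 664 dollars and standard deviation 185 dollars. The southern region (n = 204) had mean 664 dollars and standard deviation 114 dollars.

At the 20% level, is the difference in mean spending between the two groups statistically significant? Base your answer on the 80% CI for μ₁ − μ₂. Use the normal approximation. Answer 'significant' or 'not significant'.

SE₁ = s₁/√n₁ = 185/√203 = 12.9845; SE₂ = 114/√204 = 7.9816.
Independent samples, unequal variances: SE_diff = √(SE₁² + SE₂²) = √(168.59724025 + 63.70593856) = 15.2415.
z* = 1.282, so margin of error = 1.282 × 15.2415 = 19.5396.
Difference in means = 664 − 664 = 0.0000.
0.0000 ± 19.5396 → (-19.5396, 19.5396).
The interval (-19.5396, 19.5396) contains 0, so the difference is not significant.

not significant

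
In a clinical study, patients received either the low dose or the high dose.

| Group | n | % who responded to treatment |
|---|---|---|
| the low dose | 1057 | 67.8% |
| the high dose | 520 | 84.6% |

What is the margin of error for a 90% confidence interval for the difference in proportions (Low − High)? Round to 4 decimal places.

0.0352

The two standard errors are √(0.6780×0.3220/1057) = 0.01437 and √(0.8460×0.1540/520) = 0.01583.
Because the samples are independent, SE_diff = √(0.01437² + 0.01583²) = 0.02138.
Using z* = 1.645 for 90%, ME = 1.645 × 0.02138 = 0.03517.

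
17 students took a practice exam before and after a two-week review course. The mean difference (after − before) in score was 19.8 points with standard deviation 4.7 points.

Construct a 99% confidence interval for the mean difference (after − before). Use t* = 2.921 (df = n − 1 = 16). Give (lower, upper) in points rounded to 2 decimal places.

Paired design: SE = s_d/√n = 4.7/√17 = 1.1399.
t* = 2.921; margin of error = 2.921 × 1.1399 = 3.3296.
19.8 ± 3.3296 → (16.47, 23.13).

(16.47, 23.13)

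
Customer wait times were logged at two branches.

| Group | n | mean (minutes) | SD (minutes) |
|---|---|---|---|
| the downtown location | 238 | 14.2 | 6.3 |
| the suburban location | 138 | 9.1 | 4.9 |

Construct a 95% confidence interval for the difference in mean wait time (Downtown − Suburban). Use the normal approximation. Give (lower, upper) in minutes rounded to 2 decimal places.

Standard errors of each mean: 6.3/√238 = 0.4084 and 4.9/√138 = 0.4171.
SE(x̄₁ − x̄₂) = √(0.4084² + 0.4171²) = 0.5837 for independent samples with unequal variances.
With z* = 1.960, the margin is 1.960 × 0.5837 = 1.1441.
x̄₁ − x̄₂ = 14.2 − 9.1 = 5.1000; the interval is 5.1000 ± 1.1441 = (3.96, 6.24).

(3.96, 6.24)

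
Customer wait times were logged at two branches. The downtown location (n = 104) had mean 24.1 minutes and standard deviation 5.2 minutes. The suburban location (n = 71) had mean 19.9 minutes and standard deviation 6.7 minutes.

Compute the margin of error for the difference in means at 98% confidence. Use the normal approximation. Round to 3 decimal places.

2.197

Per-group SEs: s₁/√n₁ = 5.2/√104 = 0.5099, s₂/√n₂ = 6.7/√71 = 0.7951.
Unpooled SE of the difference: √(0.25999801 + 0.63218401) = 0.9446.
Margin of error = z* · SE = 2.326 × 0.9446 = 2.1971.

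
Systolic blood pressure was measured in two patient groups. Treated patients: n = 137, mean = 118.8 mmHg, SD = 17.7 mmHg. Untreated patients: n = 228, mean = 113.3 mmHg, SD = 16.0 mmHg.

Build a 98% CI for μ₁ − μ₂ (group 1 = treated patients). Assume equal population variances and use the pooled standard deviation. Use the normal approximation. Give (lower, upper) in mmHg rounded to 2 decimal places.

s_p = √[((n₁−1)s₁² + (n₂−1)s₂²)/(n₁+n₂−2)] = √[(136·17.7² + 227·16.0²)/363] = 16.6573.
SE = 16.6573·√(1/137 + 1/228) = 1.8006.
With z* = 2.326, margin = 2.326 × 1.8006 = 4.1882.
x̄₁ − x̄₂ = 118.8 − 113.3 = 5.5000; interval 5.5000 ± 4.1882 = (1.31, 9.69).

(1.31, 9.69)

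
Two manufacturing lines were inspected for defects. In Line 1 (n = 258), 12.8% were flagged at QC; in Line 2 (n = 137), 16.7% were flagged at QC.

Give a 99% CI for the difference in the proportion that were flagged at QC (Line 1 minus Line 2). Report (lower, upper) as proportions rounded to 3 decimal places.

The two standard errors are √(0.1280×0.8720/258) = 0.02080 and √(0.1670×0.8330/137) = 0.03187.
Because the samples are independent, SE_diff = √(0.02080² + 0.03187²) = 0.03806.
Using z* = 2.576 for 99%, ME = 2.576 × 0.03806 = 0.09804.
p̂₁ − p̂₂ = -0.0390; interval -0.0390 ± 0.09804 gives (-0.137, 0.059).

(-0.137, 0.059)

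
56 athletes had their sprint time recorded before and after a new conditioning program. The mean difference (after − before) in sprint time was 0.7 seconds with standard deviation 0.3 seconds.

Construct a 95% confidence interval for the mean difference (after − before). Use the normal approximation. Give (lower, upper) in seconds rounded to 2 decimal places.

Paired design: SE = s_d/√n = 0.3/√56 = 0.0401.
z* = 1.960; margin of error = 1.960 × 0.0401 = 0.0786.
0.7 ± 0.0786 → (0.62, 0.78).

(0.62, 0.78)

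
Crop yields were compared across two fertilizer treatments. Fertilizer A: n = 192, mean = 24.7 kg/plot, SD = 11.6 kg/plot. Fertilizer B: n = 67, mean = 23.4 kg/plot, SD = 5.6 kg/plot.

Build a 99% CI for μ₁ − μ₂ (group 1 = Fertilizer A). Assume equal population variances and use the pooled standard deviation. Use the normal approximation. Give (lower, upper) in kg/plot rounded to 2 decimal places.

s_p = √[((n₁−1)s₁² + (n₂−1)s₂²)/(n₁+n₂−2)] = √[(191·11.6² + 66·5.6²)/257] = 10.3951.
SE = 10.3951·√(1/192 + 1/67) = 1.4750.
With z* = 2.576, margin = 2.576 × 1.4750 = 3.7996.
x̄₁ − x̄₂ = 24.7 − 23.4 = 1.3000; interval 1.3000 ± 3.7996 = (-2.50, 5.10).

(-2.50, 5.10)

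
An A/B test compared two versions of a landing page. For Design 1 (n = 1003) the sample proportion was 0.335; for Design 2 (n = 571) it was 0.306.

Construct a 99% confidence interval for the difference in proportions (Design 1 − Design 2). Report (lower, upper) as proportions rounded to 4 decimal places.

(-0.0338, 0.0918)

The two standard errors are √(0.3350×0.6650/1003) = 0.01490 and √(0.3060×0.6940/571) = 0.01929.
Because the samples are independent, SE_diff = √(0.01490² + 0.01929²) = 0.02437.
Using z* = 2.576 for 99%, ME = 2.576 × 0.02437 = 0.06278.
p̂₁ − p̂₂ = 0.0290; interval 0.0290 ± 0.06278 gives (-0.0338, 0.0918).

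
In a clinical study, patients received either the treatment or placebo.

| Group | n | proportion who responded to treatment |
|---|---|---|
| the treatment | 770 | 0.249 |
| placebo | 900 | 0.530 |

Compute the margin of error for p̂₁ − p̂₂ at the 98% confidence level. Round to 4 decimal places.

Each SE is √(p̂(1−p̂)/n): √(0.2490·0.7510/770) = 0.01558 and √(0.5300·0.4700/900) = 0.01664.
SE(p̂₁ − p̂₂) = √(SE₁² + SE₂²) = √(0.0002427364 + 0.0002768896) = 0.02280, since the two samples are independent.
At 98% confidence z* = 2.326; margin = 2.326 × 0.02280 = 0.05303.

0.0530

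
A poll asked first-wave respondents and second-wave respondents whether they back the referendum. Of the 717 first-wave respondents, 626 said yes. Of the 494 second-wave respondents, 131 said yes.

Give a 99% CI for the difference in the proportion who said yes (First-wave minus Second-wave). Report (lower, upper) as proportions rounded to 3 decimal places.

(0.548, 0.668)

Sample proportions: 626/717 = 0.8731, 131/494 = 0.2652.
Each SE is √(p̂(1−p̂)/n): √(0.8731·0.1269/717) = 0.01243 and √(0.2652·0.7348/494) = 0.01986.
SE(p̂₁ − p̂₂) = √(SE₁² + SE₂²) = √(0.0001545049 + 0.0003944196) = 0.02343, since the two samples are independent.
At 99% confidence z* = 2.576; margin = 2.576 × 0.02343 = 0.06036.
The difference is 0.8731 − 0.2652 = 0.6079, so the interval is 0.6079 ± 0.06036 = (0.548, 0.668).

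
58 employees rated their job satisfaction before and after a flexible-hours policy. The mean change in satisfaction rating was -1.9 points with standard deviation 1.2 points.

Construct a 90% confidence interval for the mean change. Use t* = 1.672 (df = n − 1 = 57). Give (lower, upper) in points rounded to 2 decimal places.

Paired design: SE = s_d/√n = 1.2/√58 = 0.1576.
t* = 1.672; margin of error = 1.672 × 0.1576 = 0.2635.
-1.9 ± 0.2635 → (-2.16, -1.64).

(-2.16, -1.64)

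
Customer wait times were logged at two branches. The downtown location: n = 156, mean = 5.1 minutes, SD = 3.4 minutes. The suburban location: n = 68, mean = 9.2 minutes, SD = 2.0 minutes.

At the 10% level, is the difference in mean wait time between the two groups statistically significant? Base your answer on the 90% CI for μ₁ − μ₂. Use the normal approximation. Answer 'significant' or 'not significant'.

significant

Standard errors of each mean: 3.4/√156 = 0.2722 and 2.0/√68 = 0.2425.
SE(x̄₁ − x̄₂) = √(0.2722² + 0.2425²) = 0.3646 for independent samples with unequal variances.
With z* = 1.645, the margin is 1.645 × 0.3646 = 0.5998.
x̄₁ − x̄₂ = 5.1 − 9.2 = -4.1000; the interval is -4.1000 ± 0.5998 = (-4.6998, -3.5002).
The interval (-4.6998, -3.5002) does not contain 0, so the difference is significant.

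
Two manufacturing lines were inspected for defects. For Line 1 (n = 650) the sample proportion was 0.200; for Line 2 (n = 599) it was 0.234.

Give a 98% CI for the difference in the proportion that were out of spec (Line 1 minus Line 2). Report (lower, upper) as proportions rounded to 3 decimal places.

(-0.088, 0.020)

SE₁ = √(p̂₁(1−p̂₁)/n₁) = √(0.2000·0.8000/650) = 0.01569; SE₂ = √(0.2340·0.7660/599) = 0.01730.
Independent samples: SE of the difference = √(SE₁² + SE₂²) = √(0.0002461761 + 0.00029929) = 0.02336.
z* for 98% confidence is 2.326, so the margin of error is 2.326 × 0.02336 = 0.05434.
Point estimate p̂₁ − p̂₂ = 0.2000 − 0.2340 = -0.0340.
-0.0340 ± 0.05434 → (-0.088, 0.020).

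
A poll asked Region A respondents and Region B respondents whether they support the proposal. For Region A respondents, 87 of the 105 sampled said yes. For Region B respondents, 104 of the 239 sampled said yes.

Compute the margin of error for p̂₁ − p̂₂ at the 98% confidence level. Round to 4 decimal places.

First, p̂₁ = 87/105 = 0.8286; p̂₂ = 104/239 = 0.4351.
The two standard errors are √(0.8286×0.1714/105) = 0.03678 and √(0.4351×0.5649/239) = 0.03207.
Because the samples are independent, SE_diff = √(0.03678² + 0.03207²) = 0.04880.
Using z* = 2.326 for 98%, ME = 2.326 × 0.04880 = 0.11351.

0.1135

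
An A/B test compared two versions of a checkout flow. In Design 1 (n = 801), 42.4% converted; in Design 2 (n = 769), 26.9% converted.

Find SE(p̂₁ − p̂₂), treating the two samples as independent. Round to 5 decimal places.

0.02368

Each SE is √(p̂(1−p̂)/n): √(0.4240·0.5760/801) = 0.01746 and √(0.2690·0.7310/769) = 0.01599.
SE(p̂₁ − p̂₂) = √(SE₁² + SE₂²) = √(0.0003048516 + 0.0002556801) = 0.02368, since the two samples are independent.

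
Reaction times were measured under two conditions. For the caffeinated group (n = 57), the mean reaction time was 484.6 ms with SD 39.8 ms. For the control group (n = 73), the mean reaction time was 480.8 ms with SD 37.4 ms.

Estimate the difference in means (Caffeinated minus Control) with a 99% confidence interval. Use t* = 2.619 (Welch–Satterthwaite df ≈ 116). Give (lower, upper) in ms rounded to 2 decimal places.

(-14.15, 21.75)

Per-group SEs: s₁/√n₁ = 39.8/√57 = 5.2716, s₂/√n₂ = 37.4/√73 = 4.3773.
Unpooled SE of the difference: √(27.78976656 + 19.16075529) = 6.8520.
Margin of error = t* · SE = 2.619 × 6.8520 = 17.9454.
x̄₁ − x̄₂ = 484.6 − 480.8 = 3.8000.
CI: 3.8000 ± 17.9454 = (-14.15, 21.75).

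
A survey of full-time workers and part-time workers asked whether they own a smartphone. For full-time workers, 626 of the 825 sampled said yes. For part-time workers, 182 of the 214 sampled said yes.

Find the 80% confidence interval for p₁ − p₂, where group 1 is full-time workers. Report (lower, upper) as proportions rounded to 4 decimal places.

Sample proportions: 626/825 = 0.7588, 182/214 = 0.8505.
Each SE is √(p̂(1−p̂)/n): √(0.7588·0.2412/825) = 0.01489 and √(0.8505·0.1495/214) = 0.02438.
SE(p̂₁ − p̂₂) = √(SE₁² + SE₂²) = √(0.0002217121 + 0.0005943844) = 0.02857, since the two samples are independent.
At 80% confidence z* = 1.282; margin = 1.282 × 0.02857 = 0.03663.
The difference is 0.7588 − 0.8505 = -0.0917, so the interval is -0.0917 ± 0.03663 = (-0.1283, -0.0551).

(-0.1283, -0.0551)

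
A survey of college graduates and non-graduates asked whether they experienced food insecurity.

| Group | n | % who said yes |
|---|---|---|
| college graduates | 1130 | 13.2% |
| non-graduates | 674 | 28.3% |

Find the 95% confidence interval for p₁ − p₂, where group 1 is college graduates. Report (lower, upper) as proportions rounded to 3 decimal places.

The two standard errors are √(0.1320×0.8680/1130) = 0.01007 and √(0.2830×0.7170/674) = 0.01735.
Because the samples are independent, SE_diff = √(0.01007² + 0.01735²) = 0.02006.
Using z* = 1.960 for 95%, ME = 1.960 × 0.02006 = 0.03932.
p̂₁ − p̂₂ = -0.1510; interval -0.1510 ± 0.03932 gives (-0.190, -0.112).

(-0.190, -0.112)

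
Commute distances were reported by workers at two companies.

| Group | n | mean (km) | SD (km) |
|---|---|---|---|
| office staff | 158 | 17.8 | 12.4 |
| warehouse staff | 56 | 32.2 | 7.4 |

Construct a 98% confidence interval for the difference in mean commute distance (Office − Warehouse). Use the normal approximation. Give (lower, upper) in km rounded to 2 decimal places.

Standard errors of each mean: 12.4/√158 = 0.9865 and 7.4/√56 = 0.9889.
SE(x̄₁ − x̄₂) = √(0.9865² + 0.9889²) = 1.3968 for independent samples with unequal variances.
With z* = 2.326, the margin is 2.326 × 1.3968 = 3.2490.
x̄₁ − x̄₂ = 17.8 − 32.2 = -14.4000; the interval is -14.4000 ± 3.2490 = (-17.65, -11.15).

(-17.65, -11.15)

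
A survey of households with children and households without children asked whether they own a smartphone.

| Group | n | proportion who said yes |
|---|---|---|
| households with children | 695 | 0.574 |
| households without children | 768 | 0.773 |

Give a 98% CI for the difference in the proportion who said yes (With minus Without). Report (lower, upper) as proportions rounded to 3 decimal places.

Each SE is √(p̂(1−p̂)/n): √(0.5740·0.4260/695) = 0.01876 and √(0.7730·0.2270/768) = 0.01512.
SE(p̂₁ − p̂₂) = √(SE₁² + SE₂²) = √(0.0003519376 + 0.0002286144) = 0.02409, since the two samples are independent.
At 98% confidence z* = 2.326; margin = 2.326 × 0.02409 = 0.05603.
The difference is 0.5740 − 0.7730 = -0.1990, so the interval is -0.1990 ± 0.05603 = (-0.255, -0.143).

(-0.255, -0.143)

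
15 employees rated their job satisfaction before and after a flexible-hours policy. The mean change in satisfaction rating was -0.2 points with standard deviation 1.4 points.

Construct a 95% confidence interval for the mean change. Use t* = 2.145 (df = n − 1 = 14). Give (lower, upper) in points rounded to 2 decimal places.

This is a matched-pairs design, so SE = s_d/√n = 1.4/√15 = 0.3615.
Margin = 2.145 × 0.3615 = 0.7754; the interval is -0.2 ± 0.7754 = (-0.98, 0.58).

(-0.98, 0.58)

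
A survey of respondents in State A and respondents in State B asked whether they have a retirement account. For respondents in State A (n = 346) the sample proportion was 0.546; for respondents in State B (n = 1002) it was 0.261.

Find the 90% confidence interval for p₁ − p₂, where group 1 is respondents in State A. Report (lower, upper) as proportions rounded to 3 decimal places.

(0.235, 0.335)

SE₁ = √(p̂₁(1−p̂₁)/n₁) = √(0.5460·0.4540/346) = 0.02677; SE₂ = √(0.2610·0.7390/1002) = 0.01387.
Independent samples: SE of the difference = √(SE₁² + SE₂²) = √(0.0007166329 + 0.0001923769) = 0.03015.
z* for 90% confidence is 1.645, so the margin of error is 1.645 × 0.03015 = 0.04960.
Point estimate p̂₁ − p̂₂ = 0.5460 − 0.2610 = 0.2850.
0.2850 ± 0.04960 → (0.235, 0.335).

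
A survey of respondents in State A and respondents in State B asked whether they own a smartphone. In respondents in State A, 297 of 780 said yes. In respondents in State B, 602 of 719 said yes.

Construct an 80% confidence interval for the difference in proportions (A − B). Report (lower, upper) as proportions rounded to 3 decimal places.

(-0.485, -0.428)

First, p̂₁ = 297/780 = 0.3808; p̂₂ = 602/719 = 0.8373.
The two standard errors are √(0.3808×0.6192/780) = 0.01739 and √(0.8373×0.1627/719) = 0.01376.
Because the samples are independent, SE_diff = √(0.01739² + 0.01376²) = 0.02218.
Using z* = 1.282 for 80%, ME = 1.282 × 0.02218 = 0.02843.
p̂₁ − p̂₂ = -0.4565; interval -0.4565 ± 0.02843 gives (-0.485, -0.428).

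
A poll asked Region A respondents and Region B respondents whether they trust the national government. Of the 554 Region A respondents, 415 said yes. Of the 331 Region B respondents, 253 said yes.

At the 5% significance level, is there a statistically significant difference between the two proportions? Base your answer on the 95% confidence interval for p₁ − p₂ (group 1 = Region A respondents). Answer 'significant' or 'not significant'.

p̂₁ = 415/554 = 0.7491 and p̂₂ = 253/331 = 0.7644.
SE₁ = √(p̂₁(1−p̂₁)/n₁) = √(0.7491·0.2509/554) = 0.01842; SE₂ = √(0.7644·0.2356/331) = 0.02333.
Independent samples: SE of the difference = √(SE₁² + SE₂²) = √(0.0003392964 + 0.0005442889) = 0.02973.
z* for 95% confidence is 1.960, so the margin of error is 1.960 × 0.02973 = 0.05827.
Point estimate p̂₁ − p̂₂ = 0.7491 − 0.7644 = -0.0153.
-0.0153 ± 0.05827 → (-0.07357, 0.04297).
The interval (-0.07357, 0.04297) contains 0, so the difference is not significant.

not significant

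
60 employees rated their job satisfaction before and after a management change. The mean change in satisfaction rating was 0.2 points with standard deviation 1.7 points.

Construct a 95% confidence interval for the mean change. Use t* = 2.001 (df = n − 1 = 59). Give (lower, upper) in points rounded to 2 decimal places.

Paired design: SE = s_d/√n = 1.7/√60 = 0.2195.
t* = 2.001; margin of error = 2.001 × 0.2195 = 0.4392.
0.2 ± 0.4392 → (-0.24, 0.64).

(-0.24, 0.64)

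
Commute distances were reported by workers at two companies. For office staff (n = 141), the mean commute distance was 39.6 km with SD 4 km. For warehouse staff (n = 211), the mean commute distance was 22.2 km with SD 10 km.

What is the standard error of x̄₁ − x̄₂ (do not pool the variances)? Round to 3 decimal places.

Standard errors of each mean: 4/√141 = 0.3369 and 10/√211 = 0.6884.
SE(x̄₁ − x̄₂) = √(0.3369² + 0.6884²) = 0.7664 for independent samples with unequal variances.

0.766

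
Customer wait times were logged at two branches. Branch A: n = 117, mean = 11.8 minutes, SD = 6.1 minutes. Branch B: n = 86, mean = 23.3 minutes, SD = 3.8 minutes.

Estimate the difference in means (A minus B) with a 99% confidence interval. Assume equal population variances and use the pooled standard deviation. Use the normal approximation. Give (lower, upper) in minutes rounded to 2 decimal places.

(-13.42, -9.58)

s_p = √[((n₁−1)s₁² + (n₂−1)s₂²)/(n₁+n₂−2)] = √[(116·6.1² + 85·3.8²)/201] = 5.2518.
SE = 5.2518·√(1/117 + 1/86) = 0.7460.
With z* = 2.576, margin = 2.576 × 0.7460 = 1.9217.
x̄₁ − x̄₂ = 11.8 − 23.3 = -11.5000; interval -11.5000 ± 1.9217 = (-13.42, -9.58).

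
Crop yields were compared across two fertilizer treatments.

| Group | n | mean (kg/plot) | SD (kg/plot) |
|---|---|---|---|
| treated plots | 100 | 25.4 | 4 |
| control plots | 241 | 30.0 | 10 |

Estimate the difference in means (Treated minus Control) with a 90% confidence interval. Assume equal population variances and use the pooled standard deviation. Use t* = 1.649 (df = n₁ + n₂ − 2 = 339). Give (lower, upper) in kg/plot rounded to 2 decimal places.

(-6.30, -2.90)

s_p = √[((n₁−1)s₁² + (n₂−1)s₂²)/(n₁+n₂−2)] = √[(99·4² + 240·10²)/339] = 8.6873.
SE = 8.6873·√(1/100 + 1/241) = 1.0334.
With t* = 1.649, margin = 1.649 × 1.0334 = 1.7041.
x̄₁ − x̄₂ = 25.4 − 30.0 = -4.6000; interval -4.6000 ± 1.7041 = (-6.30, -2.90).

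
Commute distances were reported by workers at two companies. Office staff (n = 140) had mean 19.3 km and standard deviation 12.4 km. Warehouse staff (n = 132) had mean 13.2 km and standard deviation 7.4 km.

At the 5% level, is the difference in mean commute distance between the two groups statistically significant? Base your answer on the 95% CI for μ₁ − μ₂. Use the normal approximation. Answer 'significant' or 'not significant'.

significant

Standard errors of each mean: 12.4/√140 = 1.0480 and 7.4/√132 = 0.6441.
SE(x̄₁ − x̄₂) = √(1.0480² + 0.6441²) = 1.2301 for independent samples with unequal variances.
With z* = 1.960, the margin is 1.960 × 1.2301 = 2.4110.
x̄₁ − x̄₂ = 19.3 − 13.2 = 6.1000; the interval is 6.1000 ± 2.4110 = (3.6890, 8.5110).
The interval (3.6890, 8.5110) does not contain 0, so the difference is significant.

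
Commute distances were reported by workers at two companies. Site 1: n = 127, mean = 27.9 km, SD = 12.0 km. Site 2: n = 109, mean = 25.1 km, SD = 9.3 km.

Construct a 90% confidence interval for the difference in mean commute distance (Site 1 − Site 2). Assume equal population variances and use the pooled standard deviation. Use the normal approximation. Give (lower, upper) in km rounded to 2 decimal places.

s_p = √[((n₁−1)s₁² + (n₂−1)s₂²)/(n₁+n₂−2)] = √[(126·12.0² + 108·9.3²)/234] = 10.8378.
SE = 10.8378·√(1/127 + 1/109) = 1.4151.
With z* = 1.645, margin = 1.645 × 1.4151 = 2.3278.
x̄₁ − x̄₂ = 27.9 − 25.1 = 2.8000; interval 2.8000 ± 2.3278 = (0.47, 5.13).

(0.47, 5.13)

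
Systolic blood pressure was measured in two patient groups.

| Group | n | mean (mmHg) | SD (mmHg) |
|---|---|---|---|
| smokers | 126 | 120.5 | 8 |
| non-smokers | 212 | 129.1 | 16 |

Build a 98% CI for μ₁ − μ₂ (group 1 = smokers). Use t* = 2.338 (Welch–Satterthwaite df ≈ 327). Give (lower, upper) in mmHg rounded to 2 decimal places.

SE₁ = s₁/√n₁ = 8/√126 = 0.7127; SE₂ = 16/√212 = 1.0989.
Independent samples, unequal variances: SE_diff = √(SE₁² + SE₂²) = √(0.50794129 + 1.20758121) = 1.3098.
t* = 2.338, so margin of error = 2.338 × 1.3098 = 3.0623.
Difference in means = 120.5 − 129.1 = -8.6000.
-8.6000 ± 3.0623 → (-11.66, -5.54).

(-11.66, -5.54)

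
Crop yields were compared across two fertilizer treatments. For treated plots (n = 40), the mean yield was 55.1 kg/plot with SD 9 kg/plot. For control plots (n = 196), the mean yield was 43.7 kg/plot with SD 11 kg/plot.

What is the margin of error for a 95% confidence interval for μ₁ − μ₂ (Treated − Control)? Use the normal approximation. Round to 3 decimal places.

Per-group SEs: s₁/√n₁ = 9/√40 = 1.4230, s₂/√n₂ = 11/√196 = 0.7857.
Unpooled SE of the difference: √(2.024929 + 0.61732449) = 1.6255.
Margin of error = z* · SE = 1.960 × 1.6255 = 3.1860.

3.186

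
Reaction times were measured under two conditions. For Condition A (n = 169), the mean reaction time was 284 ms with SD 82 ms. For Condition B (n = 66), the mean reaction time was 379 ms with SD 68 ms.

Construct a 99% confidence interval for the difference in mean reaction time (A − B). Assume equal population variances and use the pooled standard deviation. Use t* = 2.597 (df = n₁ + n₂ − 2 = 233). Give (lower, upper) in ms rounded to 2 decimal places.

s_p = √[((n₁−1)s₁² + (n₂−1)s₂²)/(n₁+n₂−2)] = √[(168·82² + 65·68²)/233] = 78.3464.
SE = 78.3464·√(1/169 + 1/66) = 11.3720.
With t* = 2.597, margin = 2.597 × 11.3720 = 29.5331.
x̄₁ − x̄₂ = 284 − 379 = -95.0000; interval -95.0000 ± 29.5331 = (-124.53, -65.47).

(-124.53, -65.47)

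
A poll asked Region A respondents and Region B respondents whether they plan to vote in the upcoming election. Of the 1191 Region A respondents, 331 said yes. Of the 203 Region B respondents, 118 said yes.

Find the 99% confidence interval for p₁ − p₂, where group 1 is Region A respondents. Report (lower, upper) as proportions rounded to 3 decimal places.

(-0.399, -0.208)

Sample proportions: 331/1191 = 0.2779, 118/203 = 0.5813.
Each SE is √(p̂(1−p̂)/n): √(0.2779·0.7221/1191) = 0.01298 and √(0.5813·0.4187/203) = 0.03463.
SE(p̂₁ − p̂₂) = √(SE₁² + SE₂²) = √(0.0001684804 + 0.0011992369) = 0.03698, since the two samples are independent.
At 99% confidence z* = 2.576; margin = 2.576 × 0.03698 = 0.09526.
The difference is 0.2779 − 0.5813 = -0.3034, so the interval is -0.3034 ± 0.09526 = (-0.399, -0.208).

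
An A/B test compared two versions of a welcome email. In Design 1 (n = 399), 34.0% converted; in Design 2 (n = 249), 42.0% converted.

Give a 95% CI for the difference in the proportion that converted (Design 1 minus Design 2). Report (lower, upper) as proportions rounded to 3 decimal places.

(-0.157, -0.003)

SE₁ = √(p̂₁(1−p̂₁)/n₁) = √(0.3400·0.6600/399) = 0.02372; SE₂ = √(0.4200·0.5800/249) = 0.03128.
Independent samples: SE of the difference = √(SE₁² + SE₂²) = √(0.0005626384 + 0.0009784384) = 0.03926.
z* for 95% confidence is 1.960, so the margin of error is 1.960 × 0.03926 = 0.07695.
Point estimate p̂₁ − p̂₂ = 0.3400 − 0.4200 = -0.0800.
-0.0800 ± 0.07695 → (-0.157, -0.003).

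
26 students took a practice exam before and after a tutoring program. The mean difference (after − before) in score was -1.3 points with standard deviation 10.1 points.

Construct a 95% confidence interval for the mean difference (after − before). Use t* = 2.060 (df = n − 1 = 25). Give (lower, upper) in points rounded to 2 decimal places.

(-5.38, 2.78)

Paired design: SE = s_d/√n = 10.1/√26 = 1.9808.
t* = 2.060; margin of error = 2.060 × 1.9808 = 4.0804.
-1.3 ± 4.0804 → (-5.38, 2.78).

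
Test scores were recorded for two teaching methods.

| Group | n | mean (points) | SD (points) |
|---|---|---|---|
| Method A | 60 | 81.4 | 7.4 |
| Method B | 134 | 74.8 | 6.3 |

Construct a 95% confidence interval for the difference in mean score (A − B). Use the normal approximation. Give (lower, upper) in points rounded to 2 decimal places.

(4.45, 8.75)

Standard errors of each mean: 7.4/√60 = 0.9553 and 6.3/√134 = 0.5442.
SE(x̄₁ − x̄₂) = √(0.9553² + 0.5442²) = 1.0994 for independent samples with unequal variances.
With z* = 1.960, the margin is 1.960 × 1.0994 = 2.1548.
x̄₁ − x̄₂ = 81.4 − 74.8 = 6.6000; the interval is 6.6000 ± 2.1548 = (4.45, 8.75).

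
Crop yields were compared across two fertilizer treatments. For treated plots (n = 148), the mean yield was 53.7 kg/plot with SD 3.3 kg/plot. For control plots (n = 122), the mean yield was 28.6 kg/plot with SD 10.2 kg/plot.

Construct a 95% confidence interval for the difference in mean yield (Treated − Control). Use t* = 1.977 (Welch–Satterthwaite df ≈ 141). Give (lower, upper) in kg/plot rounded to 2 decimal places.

Per-group SEs: s₁/√n₁ = 3.3/√148 = 0.2713, s₂/√n₂ = 10.2/√122 = 0.9235.
Unpooled SE of the difference: √(0.07360369 + 0.85285225) = 0.9625.
Margin of error = t* · SE = 1.977 × 0.9625 = 1.9029.
x̄₁ − x̄₂ = 53.7 − 28.6 = 25.1000.
CI: 25.1000 ± 1.9029 = (23.20, 27.00).

(23.20, 27.00)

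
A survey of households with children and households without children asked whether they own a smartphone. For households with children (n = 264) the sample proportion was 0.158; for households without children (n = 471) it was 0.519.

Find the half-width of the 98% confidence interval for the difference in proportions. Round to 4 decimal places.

The two standard errors are √(0.1580×0.8420/264) = 0.02245 and √(0.5190×0.4810/471) = 0.02302.
Because the samples are independent, SE_diff = √(0.02245² + 0.02302²) = 0.03215.
Using z* = 2.326 for 98%, ME = 2.326 × 0.03215 = 0.07478.

0.0748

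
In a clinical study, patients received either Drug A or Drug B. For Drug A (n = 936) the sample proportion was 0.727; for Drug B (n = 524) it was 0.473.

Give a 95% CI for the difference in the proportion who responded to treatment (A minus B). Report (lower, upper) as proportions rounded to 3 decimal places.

(0.203, 0.305)

Each SE is √(p̂(1−p̂)/n): √(0.7270·0.2730/936) = 0.01456 and √(0.4730·0.5270/524) = 0.02181.
SE(p̂₁ − p̂₂) = √(SE₁² + SE₂²) = √(0.0002119936 + 0.0004756761) = 0.02622, since the two samples are independent.
At 95% confidence z* = 1.960; margin = 1.960 × 0.02622 = 0.05139.
The difference is 0.7270 − 0.4730 = 0.2540, so the interval is 0.2540 ± 0.05139 = (0.203, 0.305).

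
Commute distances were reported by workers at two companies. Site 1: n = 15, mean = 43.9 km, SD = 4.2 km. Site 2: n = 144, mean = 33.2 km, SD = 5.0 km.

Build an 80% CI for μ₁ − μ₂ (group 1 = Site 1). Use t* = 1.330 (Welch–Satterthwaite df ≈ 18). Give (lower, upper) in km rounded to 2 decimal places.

Standard errors of each mean: 4.2/√15 = 1.0844 and 5.0/√144 = 0.4167.
SE(x̄₁ − x̄₂) = √(1.0844² + 0.4167²) = 1.1617 for independent samples with unequal variances.
With t* = 1.330, the margin is 1.330 × 1.1617 = 1.5451.
x̄₁ − x̄₂ = 43.9 − 33.2 = 10.7000; the interval is 10.7000 ± 1.5451 = (9.15, 12.25).

(9.15, 12.25)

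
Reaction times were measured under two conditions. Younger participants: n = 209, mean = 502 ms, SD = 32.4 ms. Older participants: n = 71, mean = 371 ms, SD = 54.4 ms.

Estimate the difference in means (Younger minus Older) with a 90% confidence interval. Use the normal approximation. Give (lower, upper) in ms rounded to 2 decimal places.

(119.76, 142.24)

SE₁ = s₁/√n₁ = 32.4/√209 = 2.2412; SE₂ = 54.4/√71 = 6.4561.
Independent samples, unequal variances: SE_diff = √(SE₁² + SE₂²) = √(5.02297744 + 41.68122721) = 6.8340.
z* = 1.645, so margin of error = 1.645 × 6.8340 = 11.2419.
Difference in means = 502 − 371 = 131.0000.
131.0000 ± 11.2419 → (119.76, 142.24).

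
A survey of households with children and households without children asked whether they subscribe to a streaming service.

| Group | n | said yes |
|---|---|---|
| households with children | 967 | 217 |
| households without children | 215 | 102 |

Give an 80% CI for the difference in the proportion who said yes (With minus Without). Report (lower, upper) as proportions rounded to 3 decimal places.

First, p̂₁ = 217/967 = 0.2244; p̂₂ = 102/215 = 0.4744.
The two standard errors are √(0.2244×0.7756/967) = 0.01342 and √(0.4744×0.5256/215) = 0.03405.
Because the samples are independent, SE_diff = √(0.01342² + 0.03405²) = 0.03660.
Using z* = 1.282 for 80%, ME = 1.282 × 0.03660 = 0.04692.
p̂₁ − p̂₂ = -0.2500; interval -0.2500 ± 0.04692 gives (-0.297, -0.203).

(-0.297, -0.203)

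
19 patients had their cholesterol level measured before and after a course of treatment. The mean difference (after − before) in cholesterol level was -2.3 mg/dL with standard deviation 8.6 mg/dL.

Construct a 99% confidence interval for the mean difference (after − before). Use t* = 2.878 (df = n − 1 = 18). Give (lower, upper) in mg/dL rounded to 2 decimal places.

(-7.98, 3.38)

This is a matched-pairs design, so SE = s_d/√n = 8.6/√19 = 1.9730.
Margin = 2.878 × 1.9730 = 5.6783; the interval is -2.3 ± 5.6783 = (-7.98, 3.38).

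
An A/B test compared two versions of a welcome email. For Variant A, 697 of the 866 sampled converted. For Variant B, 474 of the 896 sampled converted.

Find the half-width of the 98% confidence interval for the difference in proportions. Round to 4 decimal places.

Sample proportions: 697/866 = 0.8048, 474/896 = 0.5290.
Each SE is √(p̂(1−p̂)/n): √(0.8048·0.1952/866) = 0.01347 and √(0.5290·0.4710/896) = 0.01668.
SE(p̂₁ − p̂₂) = √(SE₁² + SE₂²) = √(0.0001814409 + 0.0002782224) = 0.02144, since the two samples are independent.
At 98% confidence z* = 2.326; margin = 2.326 × 0.02144 = 0.04987.

0.0499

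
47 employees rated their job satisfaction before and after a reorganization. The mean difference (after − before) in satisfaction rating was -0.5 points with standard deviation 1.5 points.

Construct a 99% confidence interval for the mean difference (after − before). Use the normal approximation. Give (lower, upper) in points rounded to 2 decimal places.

(-1.06, 0.06)

This is a matched-pairs design, so SE = s_d/√n = 1.5/√47 = 0.2188.
Margin = 2.576 × 0.2188 = 0.5636; the interval is -0.5 ± 0.5636 = (-1.06, 0.06).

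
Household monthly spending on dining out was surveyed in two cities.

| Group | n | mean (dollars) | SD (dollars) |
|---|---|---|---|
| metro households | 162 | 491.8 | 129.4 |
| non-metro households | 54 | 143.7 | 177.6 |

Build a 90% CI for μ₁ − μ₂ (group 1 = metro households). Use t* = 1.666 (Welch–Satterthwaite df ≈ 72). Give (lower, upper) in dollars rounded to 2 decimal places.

SE₁ = s₁/√n₁ = 129.4/√162 = 10.1666; SE₂ = 177.6/√54 = 24.1683.
Independent samples, unequal variances: SE_diff = √(SE₁² + SE₂²) = √(103.35975556 + 584.10672489) = 26.2196.
t* = 1.666, so margin of error = 1.666 × 26.2196 = 43.6819.
Difference in means = 491.8 − 143.7 = 348.1000.
348.1000 ± 43.6819 → (304.42, 391.78).

(304.42, 391.78)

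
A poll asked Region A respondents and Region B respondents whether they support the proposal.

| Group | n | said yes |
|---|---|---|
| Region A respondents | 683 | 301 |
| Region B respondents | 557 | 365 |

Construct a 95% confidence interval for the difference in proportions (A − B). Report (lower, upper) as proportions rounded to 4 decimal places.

p̂₁ = 301/683 = 0.4407 and p̂₂ = 365/557 = 0.6553.
SE₁ = √(p̂₁(1−p̂₁)/n₁) = √(0.4407·0.5593/683) = 0.01900; SE₂ = √(0.6553·0.3447/557) = 0.02014.
Independent samples: SE of the difference = √(SE₁² + SE₂²) = √(0.000361 + 0.0004056196) = 0.02769.
z* for 95% confidence is 1.960, so the margin of error is 1.960 × 0.02769 = 0.05427.
Point estimate p̂₁ − p̂₂ = 0.4407 − 0.6553 = -0.2146.
-0.2146 ± 0.05427 → (-0.2689, -0.1603).

(-0.2689, -0.1603)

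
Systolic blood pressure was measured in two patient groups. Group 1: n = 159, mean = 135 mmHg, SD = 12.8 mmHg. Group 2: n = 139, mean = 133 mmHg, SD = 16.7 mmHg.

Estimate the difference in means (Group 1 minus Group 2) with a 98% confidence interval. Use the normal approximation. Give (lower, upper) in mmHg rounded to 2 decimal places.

(-2.05, 6.05)

SE₁ = s₁/√n₁ = 12.8/√159 = 1.0151; SE₂ = 16.7/√139 = 1.4165.
Independent samples, unequal variances: SE_diff = √(SE₁² + SE₂²) = √(1.03042801 + 2.00647225) = 1.7427.
z* = 2.326, so margin of error = 2.326 × 1.7427 = 4.0535.
Difference in means = 135 − 133 = 2.0000.
2.0000 ± 4.0535 → (-2.05, 6.05).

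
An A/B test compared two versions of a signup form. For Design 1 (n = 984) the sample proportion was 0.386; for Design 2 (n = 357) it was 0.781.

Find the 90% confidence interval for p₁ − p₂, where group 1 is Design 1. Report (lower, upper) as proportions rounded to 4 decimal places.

(-0.4391, -0.3509)

SE₁ = √(p̂₁(1−p̂₁)/n₁) = √(0.3860·0.6140/984) = 0.01552; SE₂ = √(0.7810·0.2190/357) = 0.02189.
Independent samples: SE of the difference = √(SE₁² + SE₂²) = √(0.0002408704 + 0.0004791721) = 0.02683.
z* for 90% confidence is 1.645, so the margin of error is 1.645 × 0.02683 = 0.04414.
Point estimate p̂₁ − p̂₂ = 0.3860 − 0.7810 = -0.3950.
-0.3950 ± 0.04414 → (-0.4391, -0.3509).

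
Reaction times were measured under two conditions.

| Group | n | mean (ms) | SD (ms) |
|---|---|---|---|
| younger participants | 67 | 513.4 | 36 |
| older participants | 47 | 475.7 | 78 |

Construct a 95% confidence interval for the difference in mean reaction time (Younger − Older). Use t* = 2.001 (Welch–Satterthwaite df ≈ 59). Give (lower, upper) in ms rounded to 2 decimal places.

Per-group SEs: s₁/√n₁ = 36/√67 = 4.3981, s₂/√n₂ = 78/√47 = 11.3775.
Unpooled SE of the difference: √(19.34328361 + 129.44750625) = 12.1980.
Margin of error = t* · SE = 2.001 × 12.1980 = 24.4082.
x̄₁ − x̄₂ = 513.4 − 475.7 = 37.7000.
CI: 37.7000 ± 24.4082 = (13.29, 62.11).

(13.29, 62.11)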